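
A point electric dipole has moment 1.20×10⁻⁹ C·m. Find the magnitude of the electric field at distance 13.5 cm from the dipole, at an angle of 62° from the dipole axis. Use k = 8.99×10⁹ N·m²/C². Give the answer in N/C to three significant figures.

E ≈ 5650 N/C

At angle θ the dipole field magnitude is E = (kp/r³)·√(1 + 3cos²θ).
kp/r³ = (8.99×10⁹)(1.20×10⁻⁹) / (0.135)³ = 4385 N/C.
√(1 + 3cos²62°) = √(1 + 3·0.2204) = √1.6612 ≈ 1.2889.
E ≈ 4385 × 1.289 = 5651 N/C.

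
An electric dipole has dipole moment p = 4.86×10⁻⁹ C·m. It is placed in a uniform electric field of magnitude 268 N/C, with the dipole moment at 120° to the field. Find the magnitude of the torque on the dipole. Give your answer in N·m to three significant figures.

τ ≈ 1.13×10⁻⁶ N·m

Torque on an electric dipole: τ = pE sinθ.
τ = (4.86×10⁻⁹)(268)·sin120° = 1.128×10⁻⁶ N·m.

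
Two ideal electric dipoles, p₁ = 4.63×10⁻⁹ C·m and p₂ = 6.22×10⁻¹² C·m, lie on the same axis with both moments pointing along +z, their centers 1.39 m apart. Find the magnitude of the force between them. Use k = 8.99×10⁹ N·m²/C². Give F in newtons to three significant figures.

On-axis field of dipole 1 at distance r: E = 2kp₁/r³. Force on dipole 2 is F = p₂·dE/dr (gradient along axis).
dE/dr = −6kp₁/r⁴, so |F| = 6kp₁p₂/r⁴ (attractive for aligned moments).
F = 6(8.99×10⁹)(4.63×10⁻⁹)(6.22×10⁻¹²)/(1.39)⁴ = 4.161×10⁻¹⁰ N.

F ≈ 4.16×10⁻¹⁰ N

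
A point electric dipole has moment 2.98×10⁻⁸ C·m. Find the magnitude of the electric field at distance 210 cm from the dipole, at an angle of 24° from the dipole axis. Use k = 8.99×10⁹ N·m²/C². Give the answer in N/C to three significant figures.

At angle θ the dipole field magnitude is E = (kp/r³)·√(1 + 3cos²θ).
kp/r³ = (8.99×10⁹)(2.98×10⁻⁸) / (2.10)³ = 28.93 N/C.
√(1 + 3cos²24°) = √(1 + 3·0.8346) = √3.5037 ≈ 1.8718.
E ≈ 28.93 × 1.872 = 54.15 N/C.

E ≈ 54.1 N/C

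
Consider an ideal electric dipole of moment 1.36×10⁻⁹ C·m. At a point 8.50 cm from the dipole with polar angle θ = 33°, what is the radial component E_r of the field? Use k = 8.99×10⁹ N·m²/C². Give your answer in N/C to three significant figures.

E_r ≈ 3.34×10⁴ N/C

For a dipole, E_r = (2kp cosθ)/r³.
kp/r³ = (8.99×10⁹)(1.36×10⁻⁹)/(0.0850)³ = 1.991×10⁴ N/C.
E_r = 2·1.991×10⁴·cos33° = 3.339×10⁴ N/C.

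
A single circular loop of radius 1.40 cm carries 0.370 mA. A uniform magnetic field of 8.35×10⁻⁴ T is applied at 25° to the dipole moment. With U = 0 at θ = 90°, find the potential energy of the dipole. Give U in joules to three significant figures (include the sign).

U ≈ -1.72×10⁻¹⁰ J

Magnetic moment m = IA = Iπa² = (3.70×10⁻⁴)·π·(0.0140)² = 2.278×10⁻⁷ A·m².
U = −m·B = −mB cosθ.
U = −(2.278×10⁻⁷)(8.35×10⁻⁴)·cos25° = -1.724×10⁻¹⁰ J.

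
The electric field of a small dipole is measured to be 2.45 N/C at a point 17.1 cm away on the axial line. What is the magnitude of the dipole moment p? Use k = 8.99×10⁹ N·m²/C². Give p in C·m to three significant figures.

p ≈ 6.81×10⁻¹³ C·m

On axis E = 2kp/r³, so p = Er³/(2k).
p = (2.45)·(0.171)³ / (2·8.99×10⁹) = 6.813×10⁻¹³ C·m.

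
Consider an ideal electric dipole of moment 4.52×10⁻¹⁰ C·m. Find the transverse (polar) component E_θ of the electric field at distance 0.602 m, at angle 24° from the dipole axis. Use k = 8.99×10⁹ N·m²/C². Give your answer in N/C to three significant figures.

For a dipole, E_θ = (kp sinθ)/r³.
kp/r³ = (8.99×10⁹)(4.52×10⁻¹⁰)/(0.602)³ = 18.63 N/C.
E_θ = 18.63·sin24° = 7.576 N/C.

E_θ ≈ 7.58 N/C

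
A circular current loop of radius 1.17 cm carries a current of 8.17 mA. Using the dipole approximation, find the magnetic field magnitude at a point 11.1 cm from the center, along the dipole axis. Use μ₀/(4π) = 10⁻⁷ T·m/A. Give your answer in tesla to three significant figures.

Magnetic moment m = IA = Iπa² = (0.00817)·π·(0.0117)² = 3.514×10⁻⁶ A·m².
On axis B = (μ₀/4π)·2m/r³.
B = 2·(10⁻⁷)·(3.514×10⁻⁶) / (0.111)³ = 5.139×10⁻¹⁰ T.

B ≈ 5.14×10⁻¹⁰ T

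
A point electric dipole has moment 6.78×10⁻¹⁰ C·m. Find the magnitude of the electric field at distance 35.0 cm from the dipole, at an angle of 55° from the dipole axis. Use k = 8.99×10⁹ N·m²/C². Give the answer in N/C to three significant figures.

E ≈ 200 N/C

At angle θ the dipole field magnitude is E = (kp/r³)·√(1 + 3cos²θ).
kp/r³ = (8.99×10⁹)(6.78×10⁻¹⁰) / (0.350)³ = 142.2 N/C.
√(1 + 3cos²55°) = √(1 + 3·0.3290) = √1.9870 ≈ 1.4096.
E ≈ 142.2 × 1.410 = 200.4 N/C.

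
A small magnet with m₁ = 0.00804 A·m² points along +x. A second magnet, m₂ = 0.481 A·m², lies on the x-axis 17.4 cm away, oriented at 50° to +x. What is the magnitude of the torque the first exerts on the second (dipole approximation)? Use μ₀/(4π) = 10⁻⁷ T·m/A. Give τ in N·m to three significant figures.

τ ≈ 1.12×10⁻⁷ N·m

Dipole B is on the axis of dipole A, so B₁ there is axial: B₁ = (μ₀/4π)·2m₁/r³ along +x.
B₁ = 2(10⁻⁷)(0.00804)/(0.174)³ = 3.052×10⁻⁷ T.
τ = m₂ B₁ sinθ.
τ = (0.481)(3.052×10⁻⁷)·sin50° = 1.125×10⁻⁷ N·m.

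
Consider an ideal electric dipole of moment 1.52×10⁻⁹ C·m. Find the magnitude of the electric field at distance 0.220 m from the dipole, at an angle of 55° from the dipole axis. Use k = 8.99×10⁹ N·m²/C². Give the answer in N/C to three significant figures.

E ≈ 1810 N/C

At angle θ the dipole field magnitude is E = (kp/r³)·√(1 + 3cos²θ).
kp/r³ = (8.99×10⁹)(1.52×10⁻⁹) / (0.220)³ = 1283 N/C.
√(1 + 3cos²55°) = √(1 + 3·0.3290) = √1.9870 ≈ 1.4096.
E ≈ 1283 × 1.410 = 1809 N/C.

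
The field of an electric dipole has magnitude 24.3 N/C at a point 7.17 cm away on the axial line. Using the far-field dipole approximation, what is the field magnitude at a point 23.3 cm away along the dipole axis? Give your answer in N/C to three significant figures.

Dipole fields scale as 1/r³ in the far field; the geometry is the same at both points.
E₂ = E₁ · (r₁/r₂)³ = 24.3 · (7.17/23.3)³.
(r₁/r₂)³ = (0.3077)³ = 0.02914.
E₂ ≈ 0.7081 N/C.

E ≈ 0.708 N/C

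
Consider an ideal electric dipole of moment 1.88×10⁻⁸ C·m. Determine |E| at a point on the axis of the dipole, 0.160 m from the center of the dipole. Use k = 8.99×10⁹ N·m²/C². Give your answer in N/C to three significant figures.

E ≈ 8.25×10⁴ N/C

On the dipole axis E = 2kp/r³.
E = 2·(8.99×10⁹)(1.88×10⁻⁸) / (0.160)³ = 8.253×10⁴ N/C.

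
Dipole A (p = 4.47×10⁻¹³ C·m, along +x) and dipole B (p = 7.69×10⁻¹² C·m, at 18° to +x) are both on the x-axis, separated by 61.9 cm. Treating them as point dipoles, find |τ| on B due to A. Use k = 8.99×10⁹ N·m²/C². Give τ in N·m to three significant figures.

The second dipole sits on the axis of the first, so the field there is axial: E₁ = 2kp₁/r³ along +x.
E₁ = 2(8.99×10⁹)(4.47×10⁻¹³)/(0.619)³ = 0.03389 N/C.
Torque on the second dipole: τ = p₂ E₁ sinθ.
τ = (7.69×10⁻¹²)(0.03389)·sin18° = 8.053×10⁻¹⁴ N·m.

τ ≈ 8.05×10⁻¹⁴ N·m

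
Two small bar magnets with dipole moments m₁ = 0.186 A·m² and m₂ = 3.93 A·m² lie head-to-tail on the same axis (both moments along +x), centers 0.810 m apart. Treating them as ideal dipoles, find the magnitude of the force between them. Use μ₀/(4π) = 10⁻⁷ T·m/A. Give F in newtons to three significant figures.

On-axis B of dipole 1: B = (μ₀/4π)·2m₁/r³. Force on dipole 2: F = m₂·dB/dr.
dB/dr = −(μ₀/4π)·6m₁/r⁴, so |F| = (μ₀/4π)·6m₁m₂/r⁴.
F = 6(10⁻⁷)(0.186)(3.93)/(0.810)⁴ = 1.019×10⁻⁶ N.

F ≈ 1.02×10⁻⁶ N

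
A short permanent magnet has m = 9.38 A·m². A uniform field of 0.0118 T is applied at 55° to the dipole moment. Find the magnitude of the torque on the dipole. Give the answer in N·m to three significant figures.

τ ≈ 0.0907 N·m

Torque on a magnetic dipole: τ = mB sinθ.
τ = (9.38)(0.0118)·sin55° = 0.09067 N·m.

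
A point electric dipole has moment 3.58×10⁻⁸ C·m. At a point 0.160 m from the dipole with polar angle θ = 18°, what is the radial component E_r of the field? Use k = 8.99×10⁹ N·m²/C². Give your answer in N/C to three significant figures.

E_r ≈ 1.49×10⁵ N/C

For a dipole, E_r = (2kp cosθ)/r³.
kp/r³ = (8.99×10⁹)(3.58×10⁻⁸)/(0.160)³ = 7.857×10⁴ N/C.
E_r = 2·7.857×10⁴·cos18° = 1.495×10⁵ N/C.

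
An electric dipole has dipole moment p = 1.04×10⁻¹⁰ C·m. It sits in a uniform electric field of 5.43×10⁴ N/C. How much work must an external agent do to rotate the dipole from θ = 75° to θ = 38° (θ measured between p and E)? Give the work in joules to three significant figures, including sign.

W ≈ -2.99×10⁻⁶ J

W_ext = ΔU = U(θ₂) − U(θ₁) = −pE cosθ₂ − (−pE cosθ₁) = pE(cosθ₁ − cosθ₂).
W = (1.04×10⁻¹⁰)(5.43×10⁴)·(cos75° − cos38°) = (5.647×10⁻⁶)·(-0.5292) = -2.988×10⁻⁶ J.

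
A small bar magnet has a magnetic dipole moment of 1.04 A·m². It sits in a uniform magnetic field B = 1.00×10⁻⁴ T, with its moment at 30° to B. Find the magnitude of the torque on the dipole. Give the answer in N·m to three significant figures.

τ ≈ 5.20×10⁻⁵ N·m

Torque on a magnetic dipole: τ = mB sinθ.
τ = (1.04)(1.00×10⁻⁴)·sin30° = 5.200×10⁻⁵ N·m.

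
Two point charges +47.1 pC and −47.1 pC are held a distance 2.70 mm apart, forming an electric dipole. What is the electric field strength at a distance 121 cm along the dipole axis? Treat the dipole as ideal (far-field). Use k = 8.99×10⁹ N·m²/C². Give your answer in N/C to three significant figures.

E ≈ 0.00129 N/C

Dipole moment p = qd = (4.71×10⁻¹¹ C)(0.00270 m) = 1.272×10⁻¹³ C·m.
On the dipole axis E = 2kp/r³.
E = 2·(8.99×10⁹)(1.272×10⁻¹³) / (1.21)³ = 0.001291 N/C.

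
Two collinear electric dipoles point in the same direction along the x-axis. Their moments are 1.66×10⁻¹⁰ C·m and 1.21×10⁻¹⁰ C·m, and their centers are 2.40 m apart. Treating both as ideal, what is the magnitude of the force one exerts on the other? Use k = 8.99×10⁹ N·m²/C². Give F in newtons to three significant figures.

On-axis field of dipole 1 at distance r: E = 2kp₁/r³. Force on dipole 2 is F = p₂·dE/dr (gradient along axis).
dE/dr = −6kp₁/r⁴, so |F| = 6kp₁p₂/r⁴ (attractive for aligned moments).
F = 6(8.99×10⁹)(1.66×10⁻¹⁰)(1.21×10⁻¹⁰)/(2.40)⁴ = 3.266×10⁻¹¹ N.

F ≈ 3.27×10⁻¹¹ N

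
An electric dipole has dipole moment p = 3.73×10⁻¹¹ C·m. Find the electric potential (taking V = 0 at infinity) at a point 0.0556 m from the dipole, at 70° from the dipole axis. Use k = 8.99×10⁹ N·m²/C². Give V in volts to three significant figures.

V ≈ 37.1 V

The dipole potential is V = kp cosθ / r².
V = (8.99×10⁹)(3.73×10⁻¹¹)·cos70° / (0.0556)² = 37.10 V.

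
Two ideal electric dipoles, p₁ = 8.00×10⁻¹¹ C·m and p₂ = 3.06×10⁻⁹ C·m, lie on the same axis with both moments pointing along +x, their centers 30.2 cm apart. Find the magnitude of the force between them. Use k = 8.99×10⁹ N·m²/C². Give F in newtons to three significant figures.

On-axis field of dipole 1 at distance r: E = 2kp₁/r³. Force on dipole 2 is F = p₂·dE/dr (gradient along axis).
dE/dr = −6kp₁/r⁴, so |F| = 6kp₁p₂/r⁴ (attractive for aligned moments).
F = 6(8.99×10⁹)(8.00×10⁻¹¹)(3.06×10⁻⁹)/(0.302)⁴ = 1.587×10⁻⁶ N.

F ≈ 1.59×10⁻⁶ N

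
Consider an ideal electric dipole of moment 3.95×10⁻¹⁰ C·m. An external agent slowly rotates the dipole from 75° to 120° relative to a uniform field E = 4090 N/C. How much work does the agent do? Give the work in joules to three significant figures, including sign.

W ≈ 1.23×10⁻⁶ J

W_ext = ΔU = U(θ₂) − U(θ₁) = −pE cosθ₂ − (−pE cosθ₁) = pE(cosθ₁ − cosθ₂).
W = (3.95×10⁻¹⁰)(4090)·(cos75° − cos120°) = (1.616×10⁻⁶)·(+0.7588) = 1.226×10⁻⁶ J.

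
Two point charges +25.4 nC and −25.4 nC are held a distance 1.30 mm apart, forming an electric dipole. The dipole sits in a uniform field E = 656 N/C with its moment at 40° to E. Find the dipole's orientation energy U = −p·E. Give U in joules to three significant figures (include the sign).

U ≈ -1.66×10⁻⁸ J

Dipole moment p = qd = (2.54×10⁻⁸ C)(0.00130 m) = 3.302×10⁻¹¹ C·m.
U = −p·E = −pE cosθ.
U = −(3.302×10⁻¹¹)(656)·cos40° = -1.659×10⁻⁸ J.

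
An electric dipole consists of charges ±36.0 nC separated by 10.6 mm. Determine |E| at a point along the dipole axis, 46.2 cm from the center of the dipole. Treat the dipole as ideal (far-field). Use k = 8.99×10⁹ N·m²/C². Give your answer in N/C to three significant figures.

E ≈ 69.6 N/C

Dipole moment p = qd = (3.60×10⁻⁸ C)(0.0106 m) = 3.816×10⁻¹⁰ C·m.
On the dipole axis E = 2kp/r³.
E = 2·(8.99×10⁹)(3.816×10⁻¹⁰) / (0.462)³ = 69.58 N/C.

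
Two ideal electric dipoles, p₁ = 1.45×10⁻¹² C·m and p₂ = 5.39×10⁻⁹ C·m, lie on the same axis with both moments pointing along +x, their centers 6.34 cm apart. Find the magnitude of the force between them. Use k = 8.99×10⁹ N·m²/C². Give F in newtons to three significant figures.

On-axis field of dipole 1 at distance r: E = 2kp₁/r³. Force on dipole 2 is F = p₂·dE/dr (gradient along axis).
dE/dr = −6kp₁/r⁴, so |F| = 6kp₁p₂/r⁴ (attractive for aligned moments).
F = 6(8.99×10⁹)(1.45×10⁻¹²)(5.39×10⁻⁹)/(0.0634)⁴ = 2.609×10⁻⁵ N.

F ≈ 2.61×10⁻⁵ N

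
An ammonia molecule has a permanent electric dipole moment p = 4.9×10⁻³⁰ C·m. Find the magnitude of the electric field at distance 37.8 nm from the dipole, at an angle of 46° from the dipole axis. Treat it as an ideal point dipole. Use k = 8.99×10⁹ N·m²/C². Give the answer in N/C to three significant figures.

At angle θ the dipole field magnitude is E = (kp/r³)·√(1 + 3cos²θ).
kp/r³ = (8.99×10⁹)(4.90×10⁻³⁰) / (3.78×10⁻⁸)³ = 815.6 N/C.
√(1 + 3cos²46°) = √(1 + 3·0.4826) = √2.4477 ≈ 1.5645.
E ≈ 815.6 × 1.564 = 1276 N/C.

E ≈ 1280 N/C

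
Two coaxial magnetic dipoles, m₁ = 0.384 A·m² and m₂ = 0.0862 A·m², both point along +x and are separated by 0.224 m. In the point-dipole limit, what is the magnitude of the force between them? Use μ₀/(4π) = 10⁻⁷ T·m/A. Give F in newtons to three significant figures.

F ≈ 7.89×10⁻⁶ N

On-axis B of dipole 1: B = (μ₀/4π)·2m₁/r³. Force on dipole 2: F = m₂·dB/dr.
dB/dr = −(μ₀/4π)·6m₁/r⁴, so |F| = (μ₀/4π)·6m₁m₂/r⁴.
F = 6(10⁻⁷)(0.384)(0.0862)/(0.224)⁴ = 7.889×10⁻⁶ N.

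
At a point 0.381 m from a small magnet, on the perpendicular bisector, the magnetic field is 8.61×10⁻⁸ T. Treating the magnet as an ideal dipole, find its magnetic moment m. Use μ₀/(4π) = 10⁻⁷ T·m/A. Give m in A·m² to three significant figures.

In the equatorial plane B = (μ₀/4π)·m/r³, so m = Br³·4π/(μ₀).
m = (8.61×10⁻⁸)·(0.381)³ / (10⁻⁷) = 0.04762 A·m².

m ≈ 0.0476 A·m²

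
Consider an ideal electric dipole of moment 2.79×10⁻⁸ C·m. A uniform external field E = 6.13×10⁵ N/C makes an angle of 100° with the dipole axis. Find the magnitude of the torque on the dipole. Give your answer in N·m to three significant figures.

Torque on an electric dipole: τ = pE sinθ.
τ = (2.79×10⁻⁸)(6.13×10⁵)·sin100° = 0.01684 N·m.

τ ≈ 0.0168 N·m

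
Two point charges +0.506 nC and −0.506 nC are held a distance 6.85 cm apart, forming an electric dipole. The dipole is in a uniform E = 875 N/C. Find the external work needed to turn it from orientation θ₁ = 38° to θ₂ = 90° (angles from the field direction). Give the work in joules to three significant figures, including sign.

W ≈ 2.39×10⁻⁸ J

Dipole moment p = qd = (5.06×10⁻¹⁰ C)(0.0685 m) = 3.466×10⁻¹¹ C·m.
W_ext = ΔU = U(θ₂) − U(θ₁) = −pE cosθ₂ − (−pE cosθ₁) = pE(cosθ₁ − cosθ₂).
W = (3.466×10⁻¹¹)(875)·(cos38° − cos90°) = (3.033×10⁻⁸)·(+0.7880) = 2.390×10⁻⁸ J.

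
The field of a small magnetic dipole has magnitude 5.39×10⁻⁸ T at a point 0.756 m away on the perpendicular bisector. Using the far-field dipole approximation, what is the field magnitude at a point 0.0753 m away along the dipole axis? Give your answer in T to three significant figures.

B ≈ 1.09×10⁻⁴ T

Dipole fields scale as 1/r³ in the far field.
The axial field is twice the equatorial field at the same r, so the geometry factor is 2/1.
B₂ = B₁ · (2/1) · (r₁/r₂)³ = 5.39×10⁻⁸ · 2 · (0.756/0.0753)³.
(r₁/r₂)³ = (10.04)³ = 1012.
B₂ ≈ 1.091×10⁻⁴ T.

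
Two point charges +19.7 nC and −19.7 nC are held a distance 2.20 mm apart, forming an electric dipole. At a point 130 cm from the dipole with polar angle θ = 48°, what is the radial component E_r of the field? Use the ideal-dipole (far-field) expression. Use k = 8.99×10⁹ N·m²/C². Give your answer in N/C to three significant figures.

Dipole moment p = qd = (1.97×10⁻⁸ C)(0.00220 m) = 4.334×10⁻¹¹ C·m.
For a dipole, E_r = (2kp cosθ)/r³.
kp/r³ = (8.99×10⁹)(4.334×10⁻¹¹)/(1.30)³ = 0.1773 N/C.
E_r = 2·0.1773·cos48° = 0.2373 N/C.

E_r ≈ 0.237 N/C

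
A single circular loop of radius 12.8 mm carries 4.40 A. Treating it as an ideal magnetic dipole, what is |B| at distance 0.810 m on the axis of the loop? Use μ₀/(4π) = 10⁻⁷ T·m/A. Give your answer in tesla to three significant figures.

Magnetic moment m = IA = Iπa² = (4.40)·π·(0.0128)² = 0.002265 A·m².
On axis B = (μ₀/4π)·2m/r³.
B = 2·(10⁻⁷)·(0.002265) / (0.810)³ = 8.524×10⁻¹⁰ T.

B ≈ 8.52×10⁻¹⁰ T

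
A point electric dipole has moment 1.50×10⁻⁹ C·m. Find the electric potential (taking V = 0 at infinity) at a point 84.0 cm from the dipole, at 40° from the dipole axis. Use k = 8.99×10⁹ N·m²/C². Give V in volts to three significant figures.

The dipole potential is V = kp cosθ / r².
V = (8.99×10⁹)(1.50×10⁻⁹)·cos40° / (0.840)² = 14.64 V.

V ≈ 14.6 V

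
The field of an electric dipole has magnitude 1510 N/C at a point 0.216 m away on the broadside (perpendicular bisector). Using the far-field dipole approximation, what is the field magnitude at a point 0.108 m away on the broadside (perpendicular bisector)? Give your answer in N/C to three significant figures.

Dipole fields scale as 1/r³ in the far field; the geometry is the same at both points.
E₂ = E₁ · (r₁/r₂)³ = 1510 · (0.216/0.108)³.
(r₁/r₂)³ = (2)³ = 8.
E₂ ≈ 1.208×10⁴ N/C.

E ≈ 1.21×10⁴ N/C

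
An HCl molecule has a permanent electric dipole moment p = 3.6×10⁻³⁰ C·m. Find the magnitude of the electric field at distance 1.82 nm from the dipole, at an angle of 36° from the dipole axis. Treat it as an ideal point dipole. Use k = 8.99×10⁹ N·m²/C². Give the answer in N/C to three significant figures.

At angle θ the dipole field magnitude is E = (kp/r³)·√(1 + 3cos²θ).
kp/r³ = (8.99×10⁹)(3.60×10⁻³⁰) / (1.82×10⁻⁹)³ = 5.368×10⁶ N/C.
√(1 + 3cos²36°) = √(1 + 3·0.6545) = √2.9635 ≈ 1.7215.
E ≈ 5.368×10⁶ × 1.721 = 9.242×10⁶ N/C.

E ≈ 9.24×10⁶ N/C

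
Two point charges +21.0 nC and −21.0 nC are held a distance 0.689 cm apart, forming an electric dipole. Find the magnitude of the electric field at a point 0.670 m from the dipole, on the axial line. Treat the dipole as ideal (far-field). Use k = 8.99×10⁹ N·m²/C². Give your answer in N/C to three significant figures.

E ≈ 8.65 N/C

Dipole moment p = qd = (2.10×10⁻⁸ C)(0.00689 m) = 1.447×10⁻¹⁰ C·m.
On the dipole axis E = 2kp/r³.
E = 2·(8.99×10⁹)(1.447×10⁻¹⁰) / (0.670)³ = 8.650 N/C.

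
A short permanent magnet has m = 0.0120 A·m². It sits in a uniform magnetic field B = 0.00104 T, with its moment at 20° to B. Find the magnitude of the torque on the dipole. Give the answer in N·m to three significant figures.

Torque on a magnetic dipole: τ = mB sinθ.
τ = (0.0120)(0.00104)·sin20° = 4.268×10⁻⁶ N·m.

τ ≈ 4.27×10⁻⁶ N·m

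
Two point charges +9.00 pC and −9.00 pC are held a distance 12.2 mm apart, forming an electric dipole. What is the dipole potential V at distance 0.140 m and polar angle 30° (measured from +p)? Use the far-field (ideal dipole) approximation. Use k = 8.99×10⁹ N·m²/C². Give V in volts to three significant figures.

V ≈ 0.0436 V

Dipole moment p = qd = (9.00×10⁻¹² C)(0.0122 m) = 1.098×10⁻¹³ C·m.
The dipole potential is V = kp cosθ / r².
V = (8.99×10⁹)(1.098×10⁻¹³)·cos30° / (0.140)² = 0.04362 V.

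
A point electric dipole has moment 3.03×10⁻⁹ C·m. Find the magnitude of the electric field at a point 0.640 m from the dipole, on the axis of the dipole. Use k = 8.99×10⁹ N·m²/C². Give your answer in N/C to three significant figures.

E ≈ 208 N/C

On the dipole axis E = 2kp/r³.
E = 2·(8.99×10⁹)(3.03×10⁻⁹) / (0.640)³ = 207.8 N/C.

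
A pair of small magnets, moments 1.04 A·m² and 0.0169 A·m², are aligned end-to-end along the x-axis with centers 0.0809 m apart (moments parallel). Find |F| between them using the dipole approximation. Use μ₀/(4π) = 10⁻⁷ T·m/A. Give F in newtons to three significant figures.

On-axis B of dipole 1: B = (μ₀/4π)·2m₁/r³. Force on dipole 2: F = m₂·dB/dr.
dB/dr = −(μ₀/4π)·6m₁/r⁴, so |F| = (μ₀/4π)·6m₁m₂/r⁴.
F = 6(10⁻⁷)(1.04)(0.0169)/(0.0809)⁴ = 2.462×10⁻⁴ N.

F ≈ 2.46×10⁻⁴ N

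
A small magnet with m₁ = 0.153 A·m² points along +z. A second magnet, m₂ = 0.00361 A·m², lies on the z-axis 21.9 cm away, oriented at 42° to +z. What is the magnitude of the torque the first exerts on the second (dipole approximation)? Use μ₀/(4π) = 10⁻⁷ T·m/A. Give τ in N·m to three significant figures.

τ ≈ 7.04×10⁻⁹ N·m

Dipole B is on the axis of dipole A, so B₁ there is axial: B₁ = (μ₀/4π)·2m₁/r³ along +z.
B₁ = 2(10⁻⁷)(0.153)/(0.219)³ = 2.913×10⁻⁶ T.
τ = m₂ B₁ sinθ.
τ = (0.00361)(2.913×10⁻⁶)·sin42° = 7.037×10⁻⁹ N·m.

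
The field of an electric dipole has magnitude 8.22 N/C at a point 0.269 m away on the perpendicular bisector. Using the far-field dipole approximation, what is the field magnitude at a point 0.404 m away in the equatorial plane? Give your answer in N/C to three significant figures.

Dipole fields scale as 1/r³ in the far field; the geometry is the same at both points.
E₂ = E₁ · (r₁/r₂)³ = 8.22 · (0.269/0.404)³.
(r₁/r₂)³ = (0.6658)³ = 0.2952.
E₂ ≈ 2.427 N/C.

E ≈ 2.43 N/C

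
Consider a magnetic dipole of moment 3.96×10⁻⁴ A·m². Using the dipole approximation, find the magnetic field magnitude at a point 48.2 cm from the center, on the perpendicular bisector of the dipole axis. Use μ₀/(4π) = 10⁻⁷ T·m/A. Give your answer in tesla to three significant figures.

B ≈ 3.54×10⁻¹⁰ T

In the equatorial plane B = (μ₀/4π)·m/r³ (half the axial value).
B = (10⁻⁷)·(3.96×10⁻⁴) / (0.482)³ = 3.536×10⁻¹⁰ T.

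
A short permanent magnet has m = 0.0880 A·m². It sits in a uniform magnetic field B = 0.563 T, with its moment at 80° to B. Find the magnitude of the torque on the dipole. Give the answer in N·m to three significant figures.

τ ≈ 0.0488 N·m

Torque on a magnetic dipole: τ = mB sinθ.
τ = (0.0880)(0.563)·sin80° = 0.04879 N·m.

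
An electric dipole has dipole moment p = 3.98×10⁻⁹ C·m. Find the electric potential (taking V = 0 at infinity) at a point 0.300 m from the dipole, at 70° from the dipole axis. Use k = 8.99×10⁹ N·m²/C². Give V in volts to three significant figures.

The dipole potential is V = kp cosθ / r².
V = (8.99×10⁹)(3.98×10⁻⁹)·cos70° / (0.300)² = 136.0 V.

V ≈ 136 V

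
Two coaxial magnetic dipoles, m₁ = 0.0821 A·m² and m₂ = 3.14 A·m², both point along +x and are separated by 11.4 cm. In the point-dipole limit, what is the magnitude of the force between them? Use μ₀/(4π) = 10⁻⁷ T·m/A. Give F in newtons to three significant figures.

On-axis B of dipole 1: B = (μ₀/4π)·2m₁/r³. Force on dipole 2: F = m₂·dB/dr.
dB/dr = −(μ₀/4π)·6m₁/r⁴, so |F| = (μ₀/4π)·6m₁m₂/r⁴.
F = 6(10⁻⁷)(0.0821)(3.14)/(0.114)⁴ = 9.158×10⁻⁴ N.

F ≈ 9.16×10⁻⁴ N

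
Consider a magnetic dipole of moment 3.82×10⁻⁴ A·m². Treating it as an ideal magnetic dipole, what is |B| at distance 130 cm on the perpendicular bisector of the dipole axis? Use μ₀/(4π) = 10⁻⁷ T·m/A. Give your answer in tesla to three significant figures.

In the equatorial plane B = (μ₀/4π)·m/r³ (half the axial value).
B = (10⁻⁷)·(3.82×10⁻⁴) / (1.30)³ = 1.739×10⁻¹¹ T.

B ≈ 1.74×10⁻¹¹ T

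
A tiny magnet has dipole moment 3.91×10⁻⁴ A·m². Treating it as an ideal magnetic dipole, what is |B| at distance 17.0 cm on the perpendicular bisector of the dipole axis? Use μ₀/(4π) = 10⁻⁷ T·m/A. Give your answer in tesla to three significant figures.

In the equatorial plane B = (μ₀/4π)·m/r³ (half the axial value).
B = (10⁻⁷)·(3.91×10⁻⁴) / (0.170)³ = 7.958×10⁻⁹ T.

B ≈ 7.96×10⁻⁹ T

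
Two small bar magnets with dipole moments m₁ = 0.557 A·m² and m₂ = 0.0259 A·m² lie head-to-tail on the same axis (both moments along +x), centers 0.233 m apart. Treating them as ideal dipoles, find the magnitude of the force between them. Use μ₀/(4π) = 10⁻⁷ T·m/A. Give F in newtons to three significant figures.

On-axis B of dipole 1: B = (μ₀/4π)·2m₁/r³. Force on dipole 2: F = m₂·dB/dr.
dB/dr = −(μ₀/4π)·6m₁/r⁴, so |F| = (μ₀/4π)·6m₁m₂/r⁴.
F = 6(10⁻⁷)(0.557)(0.0259)/(0.233)⁴ = 2.937×10⁻⁶ N.

F ≈ 2.94×10⁻⁶ N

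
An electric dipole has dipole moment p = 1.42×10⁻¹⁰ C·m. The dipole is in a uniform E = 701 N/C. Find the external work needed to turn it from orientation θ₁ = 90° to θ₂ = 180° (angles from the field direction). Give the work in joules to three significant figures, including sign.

W_ext = ΔU = U(θ₂) − U(θ₁) = −pE cosθ₂ − (−pE cosθ₁) = pE(cosθ₁ − cosθ₂).
W = (1.42×10⁻¹⁰)(701)·(cos90° − cos180°) = (9.954×10⁻⁸)·(+1.0000) = 9.954×10⁻⁸ J.

W ≈ 9.95×10⁻⁸ J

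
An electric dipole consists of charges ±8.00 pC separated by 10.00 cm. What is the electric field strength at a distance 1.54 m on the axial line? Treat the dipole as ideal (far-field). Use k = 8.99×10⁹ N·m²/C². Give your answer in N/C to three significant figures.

Dipole moment p = qd = (8.00×10⁻¹² C)(0.100 m) = 8.00×10⁻¹³ C·m.
On the dipole axis E = 2kp/r³.
E = 2·(8.99×10⁹)(8.00×10⁻¹³) / (1.54)³ = 0.003938 N/C.

E ≈ 0.00394 N/C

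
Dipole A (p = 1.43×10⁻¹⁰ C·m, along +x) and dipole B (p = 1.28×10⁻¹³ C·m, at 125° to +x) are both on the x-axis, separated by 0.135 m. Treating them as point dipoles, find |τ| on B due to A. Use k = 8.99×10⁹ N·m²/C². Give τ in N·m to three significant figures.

τ ≈ 1.10×10⁻¹⁰ N·m

The second dipole sits on the axis of the first, so the field there is axial: E₁ = 2kp₁/r³ along +x.
E₁ = 2(8.99×10⁹)(1.43×10⁻¹⁰)/(0.135)³ = 1045 N/C.
Torque on the second dipole: τ = p₂ E₁ sinθ.
τ = (1.28×10⁻¹³)(1045)·sin125° = 1.096×10⁻¹⁰ N·m.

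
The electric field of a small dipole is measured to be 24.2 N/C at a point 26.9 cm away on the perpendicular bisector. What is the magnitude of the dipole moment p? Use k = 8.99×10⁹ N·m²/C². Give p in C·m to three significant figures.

p ≈ 5.24×10⁻¹¹ C·m

In the equatorial plane E = kp/r³, so p = Er³/(k).
p = (24.2)·(0.269)³ / (8.99×10⁹) = 5.240×10⁻¹¹ C·m.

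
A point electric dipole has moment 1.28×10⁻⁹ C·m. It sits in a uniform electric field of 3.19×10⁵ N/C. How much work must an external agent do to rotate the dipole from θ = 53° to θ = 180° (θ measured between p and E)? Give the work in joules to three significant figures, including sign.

W_ext = ΔU = U(θ₂) − U(θ₁) = −pE cosθ₂ − (−pE cosθ₁) = pE(cosθ₁ − cosθ₂).
W = (1.28×10⁻⁹)(3.19×10⁵)·(cos53° − cos180°) = (4.083×10⁻⁴)·(+1.6018) = 6.541×10⁻⁴ J.

W ≈ 6.54×10⁻⁴ J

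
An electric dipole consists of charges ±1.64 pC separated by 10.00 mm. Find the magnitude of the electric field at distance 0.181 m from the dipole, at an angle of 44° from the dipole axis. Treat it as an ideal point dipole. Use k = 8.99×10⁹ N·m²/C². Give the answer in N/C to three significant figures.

Dipole moment p = qd = (1.64×10⁻¹² C)(0.0100 m) = 1.64×10⁻¹⁴ C·m.
At angle θ the dipole field magnitude is E = (kp/r³)·√(1 + 3cos²θ).
kp/r³ = (8.99×10⁹)(1.64×10⁻¹⁴) / (0.181)³ = 0.02486 N/C.
√(1 + 3cos²44°) = √(1 + 3·0.5174) = √2.5523 ≈ 1.5976.
E ≈ 0.02486 × 1.598 = 0.03972 N/C.

E ≈ 0.0397 N/C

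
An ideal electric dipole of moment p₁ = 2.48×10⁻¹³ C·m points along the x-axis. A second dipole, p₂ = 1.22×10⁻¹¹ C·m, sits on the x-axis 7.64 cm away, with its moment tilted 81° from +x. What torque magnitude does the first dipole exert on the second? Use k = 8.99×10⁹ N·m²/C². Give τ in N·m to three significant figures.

τ ≈ 1.20×10⁻¹⁰ N·m

The second dipole sits on the axis of the first, so the field there is axial: E₁ = 2kp₁/r³ along +x.
E₁ = 2(8.99×10⁹)(2.48×10⁻¹³)/(0.0764)³ = 9.999 N/C.
Torque on the second dipole: τ = p₂ E₁ sinθ.
τ = (1.22×10⁻¹¹)(9.999)·sin81° = 1.205×10⁻¹⁰ N·m.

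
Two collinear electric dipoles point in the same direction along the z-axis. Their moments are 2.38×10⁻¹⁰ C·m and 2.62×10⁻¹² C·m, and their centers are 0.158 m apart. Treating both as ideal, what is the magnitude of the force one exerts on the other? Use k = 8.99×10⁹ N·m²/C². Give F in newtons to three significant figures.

F ≈ 5.40×10⁻⁸ N

On-axis field of dipole 1 at distance r: E = 2kp₁/r³. Force on dipole 2 is F = p₂·dE/dr (gradient along axis).
dE/dr = −6kp₁/r⁴, so |F| = 6kp₁p₂/r⁴ (attractive for aligned moments).
F = 6(8.99×10⁹)(2.38×10⁻¹⁰)(2.62×10⁻¹²)/(0.158)⁴ = 5.397×10⁻⁸ N.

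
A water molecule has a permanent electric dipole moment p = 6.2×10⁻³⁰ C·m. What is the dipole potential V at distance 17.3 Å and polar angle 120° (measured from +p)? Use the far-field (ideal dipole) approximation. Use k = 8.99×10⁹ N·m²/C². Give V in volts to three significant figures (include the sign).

The dipole potential is V = kp cosθ / r².
V = (8.99×10⁹)(6.20×10⁻³⁰)·cos120° / (1.73×10⁻⁹)² = -0.009312 V.

V ≈ -0.00931 V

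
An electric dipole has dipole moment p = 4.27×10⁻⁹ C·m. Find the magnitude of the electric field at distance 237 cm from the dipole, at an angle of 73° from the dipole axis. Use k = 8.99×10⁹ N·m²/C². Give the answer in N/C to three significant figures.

At angle θ the dipole field magnitude is E = (kp/r³)·√(1 + 3cos²θ).
kp/r³ = (8.99×10⁹)(4.27×10⁻⁹) / (2.37)³ = 2.884 N/C.
√(1 + 3cos²73°) = √(1 + 3·0.0855) = √1.2564 ≈ 1.1209.
E ≈ 2.884 × 1.121 = 3.232 N/C.

E ≈ 3.23 N/C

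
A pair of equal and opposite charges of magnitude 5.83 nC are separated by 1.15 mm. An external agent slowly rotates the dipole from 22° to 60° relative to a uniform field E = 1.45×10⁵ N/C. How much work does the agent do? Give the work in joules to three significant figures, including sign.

W ≈ 4.15×10⁻⁷ J

Dipole moment p = qd = (5.83×10⁻⁹ C)(0.00115 m) = 6.705×10⁻¹² C·m.
W_ext = ΔU = U(θ₂) − U(θ₁) = −pE cosθ₂ − (−pE cosθ₁) = pE(cosθ₁ − cosθ₂).
W = (6.705×10⁻¹²)(1.45×10⁵)·(cos22° − cos60°) = (9.722×10⁻⁷)·(+0.4272) = 4.153×10⁻⁷ J.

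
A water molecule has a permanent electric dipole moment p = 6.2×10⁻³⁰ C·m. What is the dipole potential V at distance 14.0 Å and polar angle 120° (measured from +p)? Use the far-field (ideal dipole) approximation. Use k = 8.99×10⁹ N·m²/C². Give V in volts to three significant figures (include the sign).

V ≈ -0.0142 V

The dipole potential is V = kp cosθ / r².
V = (8.99×10⁹)(6.20×10⁻³⁰)·cos120° / (1.40×10⁻⁹)² = -0.01422 V.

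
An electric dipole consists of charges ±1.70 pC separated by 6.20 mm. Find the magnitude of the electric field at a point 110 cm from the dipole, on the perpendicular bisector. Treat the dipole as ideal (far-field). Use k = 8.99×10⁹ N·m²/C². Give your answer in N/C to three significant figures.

E ≈ 7.12×10⁻⁵ N/C

Dipole moment p = qd = (1.70×10⁻¹² C)(0.00620 m) = 1.054×10⁻¹⁴ C·m.
On the perpendicular bisector E = kp/r³ (half the axial value at the same distance).
E = (8.99×10⁹)(1.054×10⁻¹⁴) / (1.10)³ = 7.119×10⁻⁵ N/C.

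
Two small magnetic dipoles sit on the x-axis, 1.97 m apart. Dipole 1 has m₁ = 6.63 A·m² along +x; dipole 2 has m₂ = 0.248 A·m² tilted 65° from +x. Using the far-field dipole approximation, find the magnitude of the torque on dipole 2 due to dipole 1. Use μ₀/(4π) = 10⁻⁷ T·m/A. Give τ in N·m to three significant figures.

Dipole B is on the axis of dipole A, so B₁ there is axial: B₁ = (μ₀/4π)·2m₁/r³ along +x.
B₁ = 2(10⁻⁷)(6.63)/(1.97)³ = 1.734×10⁻⁷ T.
τ = m₂ B₁ sinθ.
τ = (0.248)(1.734×10⁻⁷)·sin65° = 3.898×10⁻⁸ N·m.

τ ≈ 3.90×10⁻⁸ N·m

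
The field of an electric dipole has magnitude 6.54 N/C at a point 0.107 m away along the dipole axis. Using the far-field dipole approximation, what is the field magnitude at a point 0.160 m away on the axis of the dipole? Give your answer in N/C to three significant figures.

E ≈ 1.96 N/C

Dipole fields scale as 1/r³ in the far field; the geometry is the same at both points.
E₂ = E₁ · (r₁/r₂)³ = 6.54 · (0.107/0.160)³.
(r₁/r₂)³ = (0.6687)³ = 0.2991.
E₂ ≈ 1.956 N/C.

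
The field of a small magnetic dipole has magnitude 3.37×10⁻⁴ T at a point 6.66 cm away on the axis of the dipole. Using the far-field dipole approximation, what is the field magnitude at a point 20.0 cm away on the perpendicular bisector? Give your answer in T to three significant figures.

B ≈ 6.22×10⁻⁶ T

Dipole fields scale as 1/r³ in the far field.
The axial field is twice the equatorial field at the same r, so the geometry factor is 1/2.
B₂ = B₁ · (1/2) · (r₁/r₂)³ = 3.37×10⁻⁴ · 0.5 · (6.66/20.0)³.
(r₁/r₂)³ = (0.333)³ = 0.03693.
B₂ ≈ 6.222×10⁻⁶ T.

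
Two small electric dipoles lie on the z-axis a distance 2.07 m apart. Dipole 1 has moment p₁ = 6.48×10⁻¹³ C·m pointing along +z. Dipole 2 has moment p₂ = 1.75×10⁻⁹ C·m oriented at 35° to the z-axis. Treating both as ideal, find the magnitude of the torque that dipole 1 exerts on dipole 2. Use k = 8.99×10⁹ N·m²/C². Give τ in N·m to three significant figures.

The second dipole sits on the axis of the first, so the field there is axial: E₁ = 2kp₁/r³ along +z.
E₁ = 2(8.99×10⁹)(6.48×10⁻¹³)/(2.07)³ = 0.001314 N/C.
Torque on the second dipole: τ = p₂ E₁ sinθ.
τ = (1.75×10⁻⁹)(0.001314)·sin35° = 1.319×10⁻¹² N·m.

τ ≈ 1.32×10⁻¹² N·m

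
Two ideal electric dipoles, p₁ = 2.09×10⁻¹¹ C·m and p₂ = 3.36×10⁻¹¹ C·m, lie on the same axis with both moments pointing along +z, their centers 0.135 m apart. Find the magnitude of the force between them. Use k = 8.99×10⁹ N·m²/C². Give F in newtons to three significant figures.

F ≈ 1.14×10⁻⁷ N

On-axis field of dipole 1 at distance r: E = 2kp₁/r³. Force on dipole 2 is F = p₂·dE/dr (gradient along axis).
dE/dr = −6kp₁/r⁴, so |F| = 6kp₁p₂/r⁴ (attractive for aligned moments).
F = 6(8.99×10⁹)(2.09×10⁻¹¹)(3.36×10⁻¹¹)/(0.135)⁴ = 1.140×10⁻⁷ N.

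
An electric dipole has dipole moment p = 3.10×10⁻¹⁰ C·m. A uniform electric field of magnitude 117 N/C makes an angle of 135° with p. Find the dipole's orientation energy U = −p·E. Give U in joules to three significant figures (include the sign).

U = −p·E = −pE cosθ.
U = −(3.10×10⁻¹⁰)(117)·cos135° = 2.565×10⁻⁸ J.

U ≈ 2.56×10⁻⁸ J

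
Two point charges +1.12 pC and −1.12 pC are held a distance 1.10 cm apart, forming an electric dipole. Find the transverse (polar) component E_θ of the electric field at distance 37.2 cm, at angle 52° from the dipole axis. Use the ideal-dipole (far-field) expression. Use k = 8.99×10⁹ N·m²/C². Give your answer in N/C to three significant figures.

E_θ ≈ 0.00170 N/C

Dipole moment p = qd = (1.12×10⁻¹² C)(0.0110 m) = 1.232×10⁻¹⁴ C·m.
For a dipole, E_θ = (kp sinθ)/r³.
kp/r³ = (8.99×10⁹)(1.232×10⁻¹⁴)/(0.372)³ = 0.002152 N/C.
E_θ = 0.002152·sin52° = 0.001695 N/C.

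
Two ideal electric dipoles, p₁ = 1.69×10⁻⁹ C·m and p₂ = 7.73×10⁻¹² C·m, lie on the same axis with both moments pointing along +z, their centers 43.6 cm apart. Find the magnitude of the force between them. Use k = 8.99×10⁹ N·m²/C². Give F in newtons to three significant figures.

On-axis field of dipole 1 at distance r: E = 2kp₁/r³. Force on dipole 2 is F = p₂·dE/dr (gradient along axis).
dE/dr = −6kp₁/r⁴, so |F| = 6kp₁p₂/r⁴ (attractive for aligned moments).
F = 6(8.99×10⁹)(1.69×10⁻⁹)(7.73×10⁻¹²)/(0.436)⁴ = 1.950×10⁻⁸ N.

F ≈ 1.95×10⁻⁸ N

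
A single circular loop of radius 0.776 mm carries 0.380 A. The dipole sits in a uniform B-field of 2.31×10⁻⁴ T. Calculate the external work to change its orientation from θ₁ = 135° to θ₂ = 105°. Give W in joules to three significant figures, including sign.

W ≈ -7.44×10⁻¹¹ J

Magnetic moment m = IA = Iπa² = (0.380)·π·(7.76×10⁻⁴)² = 7.189×10⁻⁷ A·m².
W_ext = ΔU = −mB cosθ₂ + mB cosθ₁ = mB(cosθ₁ − cosθ₂).
W = (7.189×10⁻⁷)(2.31×10⁻⁴)·(cos135° − cos105°) = (1.661×10⁻¹⁰)·(-0.4483) = -7.445×10⁻¹¹ J.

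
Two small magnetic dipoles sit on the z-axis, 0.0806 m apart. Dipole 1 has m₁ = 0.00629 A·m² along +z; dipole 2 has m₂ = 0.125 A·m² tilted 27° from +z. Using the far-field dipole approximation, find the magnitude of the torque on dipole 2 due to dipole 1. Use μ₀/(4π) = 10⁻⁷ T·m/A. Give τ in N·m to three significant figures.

τ ≈ 1.36×10⁻⁷ N·m

Dipole B is on the axis of dipole A, so B₁ there is axial: B₁ = (μ₀/4π)·2m₁/r³ along +z.
B₁ = 2(10⁻⁷)(0.00629)/(0.0806)³ = 2.403×10⁻⁶ T.
τ = m₂ B₁ sinθ.
τ = (0.125)(2.403×10⁻⁶)·sin27° = 1.363×10⁻⁷ N·m.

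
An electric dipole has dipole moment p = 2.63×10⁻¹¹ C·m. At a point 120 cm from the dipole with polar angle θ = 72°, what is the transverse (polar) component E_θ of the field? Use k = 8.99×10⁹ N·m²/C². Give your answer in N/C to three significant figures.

E_θ ≈ 0.130 N/C

For a dipole, E_θ = (kp sinθ)/r³.
kp/r³ = (8.99×10⁹)(2.63×10⁻¹¹)/(1.20)³ = 0.1368 N/C.
E_θ = 0.1368·sin72° = 0.1301 N/C.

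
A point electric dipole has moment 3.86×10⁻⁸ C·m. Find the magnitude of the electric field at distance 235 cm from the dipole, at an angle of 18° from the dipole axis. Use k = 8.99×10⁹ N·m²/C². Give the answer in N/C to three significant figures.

E ≈ 51.5 N/C

At angle θ the dipole field magnitude is E = (kp/r³)·√(1 + 3cos²θ).
kp/r³ = (8.99×10⁹)(3.86×10⁻⁸) / (2.35)³ = 26.74 N/C.
√(1 + 3cos²18°) = √(1 + 3·0.9045) = √3.7135 ≈ 1.9271.
E ≈ 26.74 × 1.927 = 51.53 N/C.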